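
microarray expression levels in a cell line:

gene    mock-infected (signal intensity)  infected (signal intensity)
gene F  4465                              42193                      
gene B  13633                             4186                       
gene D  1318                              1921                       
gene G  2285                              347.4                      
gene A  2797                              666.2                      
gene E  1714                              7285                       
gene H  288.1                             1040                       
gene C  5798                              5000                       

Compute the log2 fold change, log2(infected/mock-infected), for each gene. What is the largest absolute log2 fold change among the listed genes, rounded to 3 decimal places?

3.240

log2(42193/4465) = 3.240  (gene F)
log2(4186/13633) = -1.703  (gene B)
log2(1921/1318) = 0.544  (gene D)
log2(347.4/2285) = -2.718  (gene G)
log2(666.2/2797) = -2.070  (gene A)
log2(7285/1714) = 2.088  (gene E)
log2(1040/288.1) = 1.852  (gene H)
log2(5000/5798) = -0.214  (gene C)
The largest magnitude belongs to gene F.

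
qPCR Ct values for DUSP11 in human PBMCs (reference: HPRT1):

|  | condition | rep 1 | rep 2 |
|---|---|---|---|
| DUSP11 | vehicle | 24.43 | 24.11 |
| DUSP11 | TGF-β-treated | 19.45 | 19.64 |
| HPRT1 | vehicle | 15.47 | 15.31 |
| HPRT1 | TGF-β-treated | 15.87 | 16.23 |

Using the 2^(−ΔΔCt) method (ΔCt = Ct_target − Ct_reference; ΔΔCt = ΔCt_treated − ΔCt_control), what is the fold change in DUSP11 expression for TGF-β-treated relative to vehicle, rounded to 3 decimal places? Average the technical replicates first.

41.788

Mean Ct: DUSP11 vehicle 24.270; DUSP11 TGF-β-treated 19.545; HPRT1 vehicle 15.390; HPRT1 TGF-β-treated 16.050
ΔCt(vehicle) = 24.270 − 15.390 = 8.880
ΔCt(TGF-β-treated) = 19.545 − 16.050 = 3.495
ΔΔCt = 3.495 − 8.880 = -5.385
Fold change = 2^(−(-5.385)) = 2^5.385 = 41.7875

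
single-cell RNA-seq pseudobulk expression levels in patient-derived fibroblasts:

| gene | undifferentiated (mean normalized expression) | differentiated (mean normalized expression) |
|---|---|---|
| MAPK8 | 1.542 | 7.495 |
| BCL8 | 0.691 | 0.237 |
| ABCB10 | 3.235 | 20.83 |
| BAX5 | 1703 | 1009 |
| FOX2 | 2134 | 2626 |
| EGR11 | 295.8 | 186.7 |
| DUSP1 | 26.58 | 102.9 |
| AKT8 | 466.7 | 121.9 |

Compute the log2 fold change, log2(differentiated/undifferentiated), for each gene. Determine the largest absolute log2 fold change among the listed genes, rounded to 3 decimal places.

log2(7.495/1.542) = 2.281  (MAPK8)
log2(0.237/0.691) = -1.544  (BCL8)
log2(20.83/3.235) = 2.687  (ABCB10)
log2(1009/1703) = -0.755  (BAX5)
log2(2626/2134) = 0.299  (FOX2)
log2(186.7/295.8) = -0.664  (EGR11)
log2(102.9/26.58) = 1.953  (DUSP1)
log2(121.9/466.7) = -1.937  (AKT8)
The largest magnitude belongs to ABCB10.

2.687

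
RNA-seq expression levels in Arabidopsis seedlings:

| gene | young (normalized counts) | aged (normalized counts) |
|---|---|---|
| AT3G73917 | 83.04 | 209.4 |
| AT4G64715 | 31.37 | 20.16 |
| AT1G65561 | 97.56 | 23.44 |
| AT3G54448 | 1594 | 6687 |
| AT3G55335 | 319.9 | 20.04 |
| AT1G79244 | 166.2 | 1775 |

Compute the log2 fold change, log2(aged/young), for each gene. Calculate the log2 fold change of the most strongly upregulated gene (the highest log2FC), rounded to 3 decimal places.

3.417

log2(209.4/83.04) = 1.334  (AT3G73917)
log2(20.16/31.37) = -0.638  (AT4G64715)
log2(23.44/97.56) = -2.057  (AT1G65561)
log2(6687/1594) = 2.069  (AT3G54448)
log2(20.04/319.9) = -3.997  (AT3G55335)
log2(1775/166.2) = 3.417  (AT1G79244)
AT1G79244 is most strongly upregulated.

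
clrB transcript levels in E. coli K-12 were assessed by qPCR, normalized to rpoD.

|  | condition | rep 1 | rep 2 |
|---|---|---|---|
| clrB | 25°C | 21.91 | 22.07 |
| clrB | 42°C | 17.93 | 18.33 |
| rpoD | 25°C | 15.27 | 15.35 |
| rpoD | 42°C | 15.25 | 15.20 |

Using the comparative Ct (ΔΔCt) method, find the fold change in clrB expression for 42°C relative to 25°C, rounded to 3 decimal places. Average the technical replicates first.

Mean Ct: clrB 25°C 21.990; clrB 42°C 18.130; rpoD 25°C 15.310; rpoD 42°C 15.225
ΔCt(25°C) = 21.990 − 15.310 = 6.680
ΔCt(42°C) = 18.130 − 15.225 = 2.905
ΔΔCt = 2.905 − 6.680 = -3.775
Fold change = 2^(−(-3.775)) = 2^3.775 = 13.6895

13.690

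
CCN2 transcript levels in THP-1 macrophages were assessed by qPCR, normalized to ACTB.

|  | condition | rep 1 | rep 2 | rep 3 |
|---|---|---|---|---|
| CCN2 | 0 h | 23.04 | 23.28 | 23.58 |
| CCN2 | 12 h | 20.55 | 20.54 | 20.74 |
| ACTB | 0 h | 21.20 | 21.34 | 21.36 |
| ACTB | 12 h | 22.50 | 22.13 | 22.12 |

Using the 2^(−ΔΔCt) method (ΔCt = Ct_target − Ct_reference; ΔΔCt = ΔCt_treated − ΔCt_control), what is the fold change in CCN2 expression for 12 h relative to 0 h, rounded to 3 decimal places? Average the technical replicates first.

12.467

Mean Ct: CCN2 0 h 23.300; CCN2 12 h 20.610; ACTB 0 h 21.300; ACTB 12 h 22.250
ΔCt(0 h) = 23.300 − 21.300 = 2.000
ΔCt(12 h) = 20.610 − 22.250 = -1.640
ΔΔCt = -1.640 − 2.000 = -3.640
Fold change = 2^(−(-3.640)) = 2^3.640 = 12.4666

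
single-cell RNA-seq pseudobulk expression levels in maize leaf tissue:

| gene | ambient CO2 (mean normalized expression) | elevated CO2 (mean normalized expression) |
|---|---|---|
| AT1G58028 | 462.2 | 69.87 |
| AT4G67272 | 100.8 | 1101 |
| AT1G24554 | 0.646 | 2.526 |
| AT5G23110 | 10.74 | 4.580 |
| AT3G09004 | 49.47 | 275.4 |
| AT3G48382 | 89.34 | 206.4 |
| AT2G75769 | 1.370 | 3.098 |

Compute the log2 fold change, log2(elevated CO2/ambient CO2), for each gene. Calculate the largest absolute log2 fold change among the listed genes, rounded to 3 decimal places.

3.449

log2(69.87/462.2) = -2.726  (AT1G58028)
log2(1101/100.8) = 3.449  (AT4G67272)
log2(2.526/0.646) = 1.967  (AT1G24554)
log2(4.580/10.74) = -1.230  (AT5G23110)
log2(275.4/49.47) = 2.477  (AT3G09004)
log2(206.4/89.34) = 1.208  (AT3G48382)
log2(3.098/1.370) = 1.177  (AT2G75769)
The largest magnitude belongs to AT4G67272.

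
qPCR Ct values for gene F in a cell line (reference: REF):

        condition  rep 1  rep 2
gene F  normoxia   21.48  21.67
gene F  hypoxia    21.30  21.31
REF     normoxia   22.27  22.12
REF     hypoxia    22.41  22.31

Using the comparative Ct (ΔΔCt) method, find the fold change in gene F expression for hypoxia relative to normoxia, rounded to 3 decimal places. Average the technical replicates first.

1.352

Mean Ct: gene F normoxia 21.575; gene F hypoxia 21.305; REF normoxia 22.195; REF hypoxia 22.360
ΔCt(normoxia) = 21.575 − 22.195 = -0.620
ΔCt(hypoxia) = 21.305 − 22.360 = -1.055
ΔΔCt = -1.055 − (-0.620) = -0.435
Fold change = 2^(−(-0.435)) = 2^0.435 = 1.3519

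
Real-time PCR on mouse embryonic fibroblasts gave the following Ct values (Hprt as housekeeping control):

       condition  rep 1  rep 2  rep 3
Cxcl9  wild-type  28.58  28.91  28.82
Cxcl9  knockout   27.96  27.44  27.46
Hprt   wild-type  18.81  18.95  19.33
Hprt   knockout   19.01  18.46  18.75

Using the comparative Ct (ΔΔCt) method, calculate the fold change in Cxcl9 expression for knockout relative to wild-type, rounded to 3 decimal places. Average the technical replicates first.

Mean Ct: Cxcl9 wild-type 28.770; Cxcl9 knockout 27.620; Hprt wild-type 19.030; Hprt knockout 18.740
ΔCt(wild-type) = 28.770 − 19.030 = 9.740
ΔCt(knockout) = 27.620 − 18.740 = 8.880
ΔΔCt = 8.880 − 9.740 = -0.860
Fold change = 2^(−(-0.860)) = 2^0.860 = 1.8150

1.815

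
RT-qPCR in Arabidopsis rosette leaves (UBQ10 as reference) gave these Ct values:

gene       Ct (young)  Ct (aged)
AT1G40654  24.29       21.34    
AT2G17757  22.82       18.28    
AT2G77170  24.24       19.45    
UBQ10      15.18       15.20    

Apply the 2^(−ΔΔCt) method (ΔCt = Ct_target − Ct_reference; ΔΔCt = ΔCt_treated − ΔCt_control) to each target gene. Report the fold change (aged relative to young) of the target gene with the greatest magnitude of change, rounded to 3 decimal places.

28.051

AT1G40654: ΔΔCt = (21.34−15.20) − (24.29−15.18) = 6.14 − 9.11 = -2.97; fold change = 2^2.97 = 7.835
AT2G17757: ΔΔCt = (18.28−15.20) − (22.82−15.18) = 3.08 − 7.64 = -4.56; fold change = 2^4.56 = 23.588
AT2G77170: ΔΔCt = (19.45−15.20) − (24.24−15.18) = 4.25 − 9.06 = -4.81; fold change = 2^4.81 = 28.051
AT2G77170 has the largest |ΔΔCt| = 4.81.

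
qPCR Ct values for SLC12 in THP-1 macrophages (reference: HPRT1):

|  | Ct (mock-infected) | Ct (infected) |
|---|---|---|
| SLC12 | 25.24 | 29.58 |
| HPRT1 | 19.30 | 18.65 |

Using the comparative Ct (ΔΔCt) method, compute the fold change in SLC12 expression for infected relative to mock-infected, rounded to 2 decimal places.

ΔCt(mock-infected) = 25.240 − 19.300 = 5.940
ΔCt(infected) = 29.580 − 18.650 = 10.930
ΔΔCt = 10.930 − 5.940 = 4.990
Fold change = 2^(−4.990) = 0.031

0.03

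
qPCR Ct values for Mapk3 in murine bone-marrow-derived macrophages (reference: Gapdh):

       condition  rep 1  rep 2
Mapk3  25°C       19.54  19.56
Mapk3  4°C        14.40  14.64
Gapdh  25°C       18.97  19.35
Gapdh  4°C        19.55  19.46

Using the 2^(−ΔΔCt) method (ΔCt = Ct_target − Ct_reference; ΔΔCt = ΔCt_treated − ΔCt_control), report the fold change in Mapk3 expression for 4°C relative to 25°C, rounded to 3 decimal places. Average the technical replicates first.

41.499

Mean Ct: Mapk3 25°C 19.550; Mapk3 4°C 14.520; Gapdh 25°C 19.160; Gapdh 4°C 19.505
ΔCt(25°C) = 19.550 − 19.160 = 0.390
ΔCt(4°C) = 14.520 − 19.505 = -4.985
ΔΔCt = -4.985 − 0.390 = -5.375
Fold change = 2^(−(-5.375)) = 2^5.375 = 41.4989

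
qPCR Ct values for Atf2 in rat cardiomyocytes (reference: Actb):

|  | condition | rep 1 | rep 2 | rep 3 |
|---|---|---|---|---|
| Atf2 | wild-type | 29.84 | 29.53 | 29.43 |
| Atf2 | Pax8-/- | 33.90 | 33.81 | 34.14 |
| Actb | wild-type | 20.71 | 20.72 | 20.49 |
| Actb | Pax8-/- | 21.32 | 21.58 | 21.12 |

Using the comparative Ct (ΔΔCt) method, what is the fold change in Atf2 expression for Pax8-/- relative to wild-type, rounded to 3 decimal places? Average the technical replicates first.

0.080

Mean Ct: Atf2 wild-type 29.600; Atf2 Pax8-/- 33.950; Actb wild-type 20.640; Actb Pax8-/- 21.340
ΔCt(wild-type) = 29.600 − 20.640 = 8.960
ΔCt(Pax8-/-) = 33.950 − 21.340 = 12.610
ΔΔCt = 12.610 − 8.960 = 3.650
Fold change = 2^(−3.650) = 0.0797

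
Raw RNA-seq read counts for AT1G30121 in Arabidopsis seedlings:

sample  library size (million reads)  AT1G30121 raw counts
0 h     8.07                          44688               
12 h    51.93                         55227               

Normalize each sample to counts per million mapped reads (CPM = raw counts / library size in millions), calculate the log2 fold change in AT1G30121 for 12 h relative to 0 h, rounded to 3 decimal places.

-2.380

CPM(0 h) = 44688 / 8.07 = 5537.5465
CPM(12 h) = 55227 / 51.93 = 1063.4893
Fold change = 1063.4893 / 5537.5465 = 0.19205
log2(0.19205) = -2.3804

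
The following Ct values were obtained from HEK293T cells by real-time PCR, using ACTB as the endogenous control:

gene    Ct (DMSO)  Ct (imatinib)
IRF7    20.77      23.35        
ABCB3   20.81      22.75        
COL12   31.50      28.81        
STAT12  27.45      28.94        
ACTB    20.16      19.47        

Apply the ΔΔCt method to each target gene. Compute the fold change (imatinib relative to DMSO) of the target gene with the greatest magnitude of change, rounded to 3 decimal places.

IRF7: ΔΔCt = (23.35−19.47) − (20.77−20.16) = 3.88 − 0.61 = 3.27; fold change = 2^-3.27 = 0.104
ABCB3: ΔΔCt = (22.75−19.47) − (20.81−20.16) = 3.28 − 0.65 = 2.63; fold change = 2^-2.63 = 0.162
COL12: ΔΔCt = (28.81−19.47) − (31.50−20.16) = 9.34 − 11.34 = -2.00; fold change = 2^2.00 = 4.000
STAT12: ΔΔCt = (28.94−19.47) − (27.45−20.16) = 9.47 − 7.29 = 2.18; fold change = 2^-2.18 = 0.221
IRF7 has the largest |ΔΔCt| = 3.27.

0.104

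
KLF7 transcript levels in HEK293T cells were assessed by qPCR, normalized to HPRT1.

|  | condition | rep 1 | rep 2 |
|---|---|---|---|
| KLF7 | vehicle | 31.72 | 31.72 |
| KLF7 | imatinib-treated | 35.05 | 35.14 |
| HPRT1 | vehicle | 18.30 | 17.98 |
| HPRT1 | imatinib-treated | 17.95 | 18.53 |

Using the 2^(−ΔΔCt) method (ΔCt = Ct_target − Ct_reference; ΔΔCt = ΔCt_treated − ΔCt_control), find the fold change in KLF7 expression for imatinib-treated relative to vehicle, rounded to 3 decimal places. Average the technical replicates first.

0.103

Mean Ct: KLF7 vehicle 31.720; KLF7 imatinib-treated 35.095; HPRT1 vehicle 18.140; HPRT1 imatinib-treated 18.240
ΔCt(vehicle) = 31.720 − 18.140 = 13.580
ΔCt(imatinib-treated) = 35.095 − 18.240 = 16.855
ΔΔCt = 16.855 − 13.580 = 3.275
Fold change = 2^(−3.275) = 0.1033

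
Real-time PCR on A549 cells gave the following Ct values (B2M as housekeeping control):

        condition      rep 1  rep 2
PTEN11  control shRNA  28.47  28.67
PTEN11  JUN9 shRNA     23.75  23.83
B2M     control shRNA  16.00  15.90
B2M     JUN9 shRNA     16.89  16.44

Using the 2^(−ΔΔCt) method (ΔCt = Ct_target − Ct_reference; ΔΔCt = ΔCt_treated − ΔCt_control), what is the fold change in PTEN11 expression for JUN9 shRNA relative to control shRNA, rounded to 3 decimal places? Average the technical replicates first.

Mean Ct: PTEN11 control shRNA 28.570; PTEN11 JUN9 shRNA 23.790; B2M control shRNA 15.950; B2M JUN9 shRNA 16.665
ΔCt(control shRNA) = 28.570 − 15.950 = 12.620
ΔCt(JUN9 shRNA) = 23.790 − 16.665 = 7.125
ΔΔCt = 7.125 − 12.620 = -5.495
Fold change = 2^(−(-5.495)) = 2^5.495 = 45.0983

45.098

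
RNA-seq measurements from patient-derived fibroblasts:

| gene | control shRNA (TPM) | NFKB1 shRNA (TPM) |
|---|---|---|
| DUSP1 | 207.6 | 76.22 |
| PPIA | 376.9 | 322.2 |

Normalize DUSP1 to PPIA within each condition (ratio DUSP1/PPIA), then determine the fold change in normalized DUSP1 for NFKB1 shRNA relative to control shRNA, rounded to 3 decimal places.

0.429

DUSP1/PPIA (control shRNA) = 207.6 / 376.9 = 0.55081
DUSP1/PPIA (NFKB1 shRNA) = 76.22 / 322.2 = 0.23656
Fold change = 0.23656 / 0.55081 = 0.4295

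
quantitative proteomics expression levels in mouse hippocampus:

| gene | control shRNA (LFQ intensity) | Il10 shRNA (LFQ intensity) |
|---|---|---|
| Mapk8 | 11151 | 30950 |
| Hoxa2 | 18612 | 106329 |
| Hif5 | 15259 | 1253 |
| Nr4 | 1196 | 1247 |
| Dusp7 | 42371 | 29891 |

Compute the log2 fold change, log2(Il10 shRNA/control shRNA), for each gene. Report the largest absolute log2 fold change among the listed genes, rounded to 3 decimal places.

log2(30950/11151) = 1.473  (Mapk8)
log2(106329/18612) = 2.514  (Hoxa2)
log2(1253/15259) = -3.606  (Hif5)
log2(1247/1196) = 0.060  (Nr4)
log2(29891/42371) = -0.503  (Dusp7)
The largest magnitude belongs to Hif5.

3.606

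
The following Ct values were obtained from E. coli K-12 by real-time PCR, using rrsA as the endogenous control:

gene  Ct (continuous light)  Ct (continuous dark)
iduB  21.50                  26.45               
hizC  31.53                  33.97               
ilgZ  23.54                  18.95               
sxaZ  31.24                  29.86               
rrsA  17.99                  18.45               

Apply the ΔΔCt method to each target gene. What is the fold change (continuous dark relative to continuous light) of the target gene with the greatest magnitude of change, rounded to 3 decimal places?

iduB: ΔΔCt = (26.45−18.45) − (21.50−17.99) = 8.00 − 3.51 = 4.49; fold change = 2^-4.49 = 0.045
hizC: ΔΔCt = (33.97−18.45) − (31.53−17.99) = 15.52 − 13.54 = 1.98; fold change = 2^-1.98 = 0.253
ilgZ: ΔΔCt = (18.95−18.45) − (23.54−17.99) = 0.50 − 5.55 = -5.05; fold change = 2^5.05 = 33.128
sxaZ: ΔΔCt = (29.86−18.45) − (31.24−17.99) = 11.41 − 13.25 = -1.84; fold change = 2^1.84 = 3.580
ilgZ has the largest |ΔΔCt| = 5.05.

33.128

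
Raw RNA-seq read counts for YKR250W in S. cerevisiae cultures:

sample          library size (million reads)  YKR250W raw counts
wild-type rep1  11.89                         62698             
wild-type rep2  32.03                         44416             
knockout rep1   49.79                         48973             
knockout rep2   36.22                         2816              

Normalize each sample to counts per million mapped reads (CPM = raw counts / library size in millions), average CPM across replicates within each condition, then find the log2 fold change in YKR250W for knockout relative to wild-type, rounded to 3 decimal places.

-2.650

CPM(wild-type rep1) = 62698 / 11.89 = 5273.1707
CPM(wild-type rep2) = 44416 / 32.03 = 1386.7000
CPM(knockout rep1) = 48973 / 49.79 = 983.5911
CPM(knockout rep2) = 2816 / 36.22 = 77.7471
mean CPM(wild-type) = 3329.9354; mean CPM(knockout) = 530.6691
Fold change = 530.6691 / 3329.9354 = 0.15936
log2(0.15936) = -2.6496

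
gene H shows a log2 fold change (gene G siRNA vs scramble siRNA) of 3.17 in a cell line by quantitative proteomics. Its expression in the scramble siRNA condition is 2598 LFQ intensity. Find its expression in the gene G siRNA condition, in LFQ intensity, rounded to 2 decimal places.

23383.22

Fold change = 2^(3.17) = 9.0005
gene G siRNA expression = 2598 × 9.0005 = 23383.22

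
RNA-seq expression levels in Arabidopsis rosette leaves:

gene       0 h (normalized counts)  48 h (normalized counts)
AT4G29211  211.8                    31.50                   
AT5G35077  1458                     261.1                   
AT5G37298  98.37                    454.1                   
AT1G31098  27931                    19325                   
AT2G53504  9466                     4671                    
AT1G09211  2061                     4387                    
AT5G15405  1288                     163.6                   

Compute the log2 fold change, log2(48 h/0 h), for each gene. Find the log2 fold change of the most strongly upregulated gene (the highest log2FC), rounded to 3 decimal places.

2.207

log2(31.50/211.8) = -2.749  (AT4G29211)
log2(261.1/1458) = -2.481  (AT5G35077)
log2(454.1/98.37) = 2.207  (AT5G37298)
log2(19325/27931) = -0.531  (AT1G31098)
log2(4671/9466) = -1.019  (AT2G53504)
log2(4387/2061) = 1.090  (AT1G09211)
log2(163.6/1288) = -2.977  (AT5G15405)
AT5G37298 is most strongly upregulated.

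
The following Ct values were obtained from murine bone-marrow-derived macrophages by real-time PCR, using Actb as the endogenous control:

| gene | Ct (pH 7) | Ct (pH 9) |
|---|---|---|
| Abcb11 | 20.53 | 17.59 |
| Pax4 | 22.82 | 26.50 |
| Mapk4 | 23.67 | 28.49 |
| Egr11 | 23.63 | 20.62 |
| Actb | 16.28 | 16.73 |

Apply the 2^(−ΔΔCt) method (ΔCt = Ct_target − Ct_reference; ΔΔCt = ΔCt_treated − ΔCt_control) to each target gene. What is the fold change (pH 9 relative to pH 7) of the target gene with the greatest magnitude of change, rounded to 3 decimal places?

0.048

Abcb11: ΔΔCt = (17.59−16.73) − (20.53−16.28) = 0.86 − 4.25 = -3.39; fold change = 2^3.39 = 10.483
Pax4: ΔΔCt = (26.50−16.73) − (22.82−16.28) = 9.77 − 6.54 = 3.23; fold change = 2^-3.23 = 0.107
Mapk4: ΔΔCt = (28.49−16.73) − (23.67−16.28) = 11.76 − 7.39 = 4.37; fold change = 2^-4.37 = 0.048
Egr11: ΔΔCt = (20.62−16.73) − (23.63−16.28) = 3.89 − 7.35 = -3.46; fold change = 2^3.46 = 11.004
Mapk4 has the largest |ΔΔCt| = 4.37.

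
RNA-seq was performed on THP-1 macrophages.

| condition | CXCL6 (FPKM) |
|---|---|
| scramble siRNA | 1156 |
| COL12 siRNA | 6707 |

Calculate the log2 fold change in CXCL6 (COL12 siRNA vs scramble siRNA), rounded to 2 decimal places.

Fold change = 6707 / 1156 = 5.8019
log2(5.8019) = 2.537

2.54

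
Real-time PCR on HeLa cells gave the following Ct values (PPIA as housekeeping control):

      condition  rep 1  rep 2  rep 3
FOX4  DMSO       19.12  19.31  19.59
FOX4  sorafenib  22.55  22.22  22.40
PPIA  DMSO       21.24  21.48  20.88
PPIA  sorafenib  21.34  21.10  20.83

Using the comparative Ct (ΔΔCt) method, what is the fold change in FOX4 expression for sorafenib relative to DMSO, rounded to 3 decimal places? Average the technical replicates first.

Mean Ct: FOX4 DMSO 19.340; FOX4 sorafenib 22.390; PPIA DMSO 21.200; PPIA sorafenib 21.090
ΔCt(DMSO) = 19.340 − 21.200 = -1.860
ΔCt(sorafenib) = 22.390 − 21.090 = 1.300
ΔΔCt = 1.300 − (-1.860) = 3.160
Fold change = 2^(−3.160) = 0.1119

0.112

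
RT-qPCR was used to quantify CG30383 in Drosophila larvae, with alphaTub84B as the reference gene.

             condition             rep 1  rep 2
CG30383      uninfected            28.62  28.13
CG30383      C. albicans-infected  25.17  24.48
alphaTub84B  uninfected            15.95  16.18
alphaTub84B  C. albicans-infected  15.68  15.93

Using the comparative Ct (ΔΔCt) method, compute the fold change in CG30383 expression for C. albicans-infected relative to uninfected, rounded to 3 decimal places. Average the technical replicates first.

Mean Ct: CG30383 uninfected 28.375; CG30383 C. albicans-infected 24.825; alphaTub84B uninfected 16.065; alphaTub84B C. albicans-infected 15.805
ΔCt(uninfected) = 28.375 − 16.065 = 12.310
ΔCt(C. albicans-infected) = 24.825 − 15.805 = 9.020
ΔΔCt = 9.020 − 12.310 = -3.290
Fold change = 2^(−(-3.290)) = 2^3.290 = 9.7811

9.781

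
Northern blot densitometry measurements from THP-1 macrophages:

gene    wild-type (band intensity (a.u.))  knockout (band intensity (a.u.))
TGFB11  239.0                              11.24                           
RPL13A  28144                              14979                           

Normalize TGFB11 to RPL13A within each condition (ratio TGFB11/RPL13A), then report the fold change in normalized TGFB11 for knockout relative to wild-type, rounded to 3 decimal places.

TGFB11/RPL13A (wild-type) = 239.0 / 28144 = 0.008492
TGFB11/RPL13A (knockout) = 11.24 / 14979 = 0.00075038
Fold change = 0.00075038 / 0.008492 = 0.0884

0.088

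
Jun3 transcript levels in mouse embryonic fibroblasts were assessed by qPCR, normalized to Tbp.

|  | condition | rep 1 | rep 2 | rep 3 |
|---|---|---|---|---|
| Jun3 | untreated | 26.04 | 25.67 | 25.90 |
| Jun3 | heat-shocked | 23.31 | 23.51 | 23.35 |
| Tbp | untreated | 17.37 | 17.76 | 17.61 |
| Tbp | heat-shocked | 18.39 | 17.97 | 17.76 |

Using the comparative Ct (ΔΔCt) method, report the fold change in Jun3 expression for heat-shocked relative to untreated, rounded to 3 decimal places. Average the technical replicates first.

Mean Ct: Jun3 untreated 25.870; Jun3 heat-shocked 23.390; Tbp untreated 17.580; Tbp heat-shocked 18.040
ΔCt(untreated) = 25.870 − 17.580 = 8.290
ΔCt(heat-shocked) = 23.390 − 18.040 = 5.350
ΔΔCt = 5.350 − 8.290 = -2.940
Fold change = 2^(−(-2.940)) = 2^2.940 = 7.6741

7.674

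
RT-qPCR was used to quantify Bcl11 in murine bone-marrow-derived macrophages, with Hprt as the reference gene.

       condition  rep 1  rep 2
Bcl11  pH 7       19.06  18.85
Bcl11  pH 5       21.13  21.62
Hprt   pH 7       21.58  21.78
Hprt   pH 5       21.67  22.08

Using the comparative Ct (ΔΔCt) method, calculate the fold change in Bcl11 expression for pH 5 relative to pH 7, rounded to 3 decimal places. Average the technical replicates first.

0.214

Mean Ct: Bcl11 pH 7 18.955; Bcl11 pH 5 21.375; Hprt pH 7 21.680; Hprt pH 5 21.875
ΔCt(pH 7) = 18.955 − 21.680 = -2.725
ΔCt(pH 5) = 21.375 − 21.875 = -0.500
ΔΔCt = -0.500 − (-2.725) = 2.225
Fold change = 2^(−2.225) = 0.2139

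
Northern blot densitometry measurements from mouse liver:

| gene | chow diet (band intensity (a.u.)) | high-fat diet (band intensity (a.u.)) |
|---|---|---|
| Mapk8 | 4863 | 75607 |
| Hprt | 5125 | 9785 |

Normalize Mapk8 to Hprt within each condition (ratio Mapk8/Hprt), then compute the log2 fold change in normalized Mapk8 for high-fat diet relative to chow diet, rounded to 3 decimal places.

3.026

Mapk8/Hprt (chow diet) = 4863 / 5125 = 0.94888
Mapk8/Hprt (high-fat diet) = 75607 / 9785 = 7.7268
Fold change = 7.7268 / 0.94888 = 8.1431
log2(8.1431) = 3.0256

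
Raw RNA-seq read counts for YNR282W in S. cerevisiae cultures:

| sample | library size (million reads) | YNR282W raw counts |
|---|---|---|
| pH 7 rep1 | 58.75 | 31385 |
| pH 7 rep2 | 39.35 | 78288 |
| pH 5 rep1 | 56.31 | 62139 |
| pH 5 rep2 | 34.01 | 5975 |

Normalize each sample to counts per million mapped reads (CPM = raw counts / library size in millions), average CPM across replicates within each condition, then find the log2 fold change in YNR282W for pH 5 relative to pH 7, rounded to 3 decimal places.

-0.980

CPM(pH 7 rep1) = 31385 / 58.75 = 534.2128
CPM(pH 7 rep2) = 78288 / 39.35 = 1989.5299
CPM(pH 5 rep1) = 62139 / 56.31 = 1103.5162
CPM(pH 5 rep2) = 5975 / 34.01 = 175.6836
mean CPM(pH 7) = 1261.8713; mean CPM(pH 5) = 639.5999
Fold change = 639.5999 / 1261.8713 = 0.50687
log2(0.50687) = -0.9803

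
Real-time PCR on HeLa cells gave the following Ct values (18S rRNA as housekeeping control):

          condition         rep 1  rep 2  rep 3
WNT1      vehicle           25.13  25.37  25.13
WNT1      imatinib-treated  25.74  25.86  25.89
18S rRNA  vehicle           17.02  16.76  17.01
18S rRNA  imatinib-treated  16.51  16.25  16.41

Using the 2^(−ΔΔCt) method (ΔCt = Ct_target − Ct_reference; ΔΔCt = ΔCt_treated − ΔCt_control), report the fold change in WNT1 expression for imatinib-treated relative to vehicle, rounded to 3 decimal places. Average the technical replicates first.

Mean Ct: WNT1 vehicle 25.210; WNT1 imatinib-treated 25.830; 18S rRNA vehicle 16.930; 18S rRNA imatinib-treated 16.390
ΔCt(vehicle) = 25.210 − 16.930 = 8.280
ΔCt(imatinib-treated) = 25.830 − 16.390 = 9.440
ΔΔCt = 9.440 − 8.280 = 1.160
Fold change = 2^(−1.160) = 0.4475

0.448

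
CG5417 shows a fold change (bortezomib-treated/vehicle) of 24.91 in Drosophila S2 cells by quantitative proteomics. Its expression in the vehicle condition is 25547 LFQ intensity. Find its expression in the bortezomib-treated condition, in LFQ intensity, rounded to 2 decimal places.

bortezomib-treated expression = 25547 × 24.91 = 636375.77

636375.77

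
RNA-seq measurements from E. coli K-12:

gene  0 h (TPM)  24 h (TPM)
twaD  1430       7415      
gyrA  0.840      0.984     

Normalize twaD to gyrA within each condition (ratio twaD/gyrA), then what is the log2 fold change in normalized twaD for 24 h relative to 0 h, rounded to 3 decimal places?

2.146

twaD/gyrA (0 h) = 1430 / 0.840 = 1702.4
twaD/gyrA (24 h) = 7415 / 0.984 = 7535.6
Fold change = 7535.6 / 1702.4 = 4.4265
log2(4.4265) = 2.1462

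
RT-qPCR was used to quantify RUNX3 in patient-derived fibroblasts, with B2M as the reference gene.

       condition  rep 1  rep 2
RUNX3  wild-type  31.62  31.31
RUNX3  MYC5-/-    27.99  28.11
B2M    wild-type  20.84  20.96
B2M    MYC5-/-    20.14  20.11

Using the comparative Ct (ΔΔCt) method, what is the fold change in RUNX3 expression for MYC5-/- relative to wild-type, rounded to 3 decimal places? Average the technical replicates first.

Mean Ct: RUNX3 wild-type 31.465; RUNX3 MYC5-/- 28.050; B2M wild-type 20.900; B2M MYC5-/- 20.125
ΔCt(wild-type) = 31.465 − 20.900 = 10.565
ΔCt(MYC5-/-) = 28.050 − 20.125 = 7.925
ΔΔCt = 7.925 − 10.565 = -2.640
Fold change = 2^(−(-2.640)) = 2^2.640 = 6.2333

6.233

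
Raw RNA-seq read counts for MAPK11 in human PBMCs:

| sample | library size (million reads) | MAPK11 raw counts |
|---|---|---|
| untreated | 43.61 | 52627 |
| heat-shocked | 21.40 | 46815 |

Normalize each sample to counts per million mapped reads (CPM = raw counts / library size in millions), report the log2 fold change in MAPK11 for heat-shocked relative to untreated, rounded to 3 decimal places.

CPM(untreated) = 52627 / 43.61 = 1206.7645
CPM(heat-shocked) = 46815 / 21.40 = 2187.6168
Fold change = 2187.6168 / 1206.7645 = 1.81280
log2(1.81280) = 0.8582

0.858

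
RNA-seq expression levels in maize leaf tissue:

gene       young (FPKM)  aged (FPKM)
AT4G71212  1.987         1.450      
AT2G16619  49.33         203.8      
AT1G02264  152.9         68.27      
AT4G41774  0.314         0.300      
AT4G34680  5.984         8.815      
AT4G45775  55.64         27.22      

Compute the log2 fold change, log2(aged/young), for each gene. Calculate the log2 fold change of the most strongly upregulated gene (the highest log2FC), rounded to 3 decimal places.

log2(1.450/1.987) = -0.455  (AT4G71212)
log2(203.8/49.33) = 2.047  (AT2G16619)
log2(68.27/152.9) = -1.163  (AT1G02264)
log2(0.300/0.314) = -0.066  (AT4G41774)
log2(8.815/5.984) = 0.559  (AT4G34680)
log2(27.22/55.64) = -1.031  (AT4G45775)
AT2G16619 is most strongly upregulated.

2.047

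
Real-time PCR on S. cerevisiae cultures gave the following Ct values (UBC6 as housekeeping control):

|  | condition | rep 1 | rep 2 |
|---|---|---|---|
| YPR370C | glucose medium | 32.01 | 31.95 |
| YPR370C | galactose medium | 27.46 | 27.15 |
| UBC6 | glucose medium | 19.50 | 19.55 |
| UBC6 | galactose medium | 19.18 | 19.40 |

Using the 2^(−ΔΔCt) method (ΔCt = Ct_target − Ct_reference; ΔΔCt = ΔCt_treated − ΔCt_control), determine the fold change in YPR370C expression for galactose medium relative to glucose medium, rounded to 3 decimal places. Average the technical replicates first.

21.706

Mean Ct: YPR370C glucose medium 31.980; YPR370C galactose medium 27.305; UBC6 glucose medium 19.525; UBC6 galactose medium 19.290
ΔCt(glucose medium) = 31.980 − 19.525 = 12.455
ΔCt(galactose medium) = 27.305 − 19.290 = 8.015
ΔΔCt = 8.015 − 12.455 = -4.440
Fold change = 2^(−(-4.440)) = 2^4.440 = 21.7057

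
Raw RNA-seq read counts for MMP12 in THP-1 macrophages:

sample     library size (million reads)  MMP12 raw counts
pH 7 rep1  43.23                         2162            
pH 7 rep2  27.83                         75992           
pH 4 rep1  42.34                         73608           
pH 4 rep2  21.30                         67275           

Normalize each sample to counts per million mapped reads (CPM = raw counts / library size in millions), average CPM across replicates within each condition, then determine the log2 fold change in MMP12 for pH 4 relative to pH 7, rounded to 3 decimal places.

0.816

CPM(pH 7 rep1) = 2162 / 43.23 = 50.0116
CPM(pH 7 rep2) = 75992 / 27.83 = 2730.5785
CPM(pH 4 rep1) = 73608 / 42.34 = 1738.4979
CPM(pH 4 rep2) = 67275 / 21.30 = 3158.4507
mean CPM(pH 7) = 1390.2950; mean CPM(pH 4) = 2448.4743
Fold change = 2448.4743 / 1390.2950 = 1.76112
log2(1.76112) = 0.8165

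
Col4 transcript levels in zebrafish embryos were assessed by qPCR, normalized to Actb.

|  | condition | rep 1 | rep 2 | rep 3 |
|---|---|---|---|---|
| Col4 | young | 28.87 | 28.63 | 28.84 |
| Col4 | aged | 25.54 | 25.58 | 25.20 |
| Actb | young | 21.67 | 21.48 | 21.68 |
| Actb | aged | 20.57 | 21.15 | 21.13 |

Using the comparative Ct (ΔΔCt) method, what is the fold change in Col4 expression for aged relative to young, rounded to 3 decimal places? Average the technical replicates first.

Mean Ct: Col4 young 28.780; Col4 aged 25.440; Actb young 21.610; Actb aged 20.950
ΔCt(young) = 28.780 − 21.610 = 7.170
ΔCt(aged) = 25.440 − 20.950 = 4.490
ΔΔCt = 4.490 − 7.170 = -2.680
Fold change = 2^(−(-2.680)) = 2^2.680 = 6.4086

6.409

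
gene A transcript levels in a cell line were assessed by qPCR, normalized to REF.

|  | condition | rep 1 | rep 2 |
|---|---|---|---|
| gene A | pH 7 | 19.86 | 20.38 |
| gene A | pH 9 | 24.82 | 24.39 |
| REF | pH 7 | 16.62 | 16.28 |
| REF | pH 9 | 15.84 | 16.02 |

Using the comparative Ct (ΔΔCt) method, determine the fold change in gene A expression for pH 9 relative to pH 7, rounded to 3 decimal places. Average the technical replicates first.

Mean Ct: gene A pH 7 20.120; gene A pH 9 24.605; REF pH 7 16.450; REF pH 9 15.930
ΔCt(pH 7) = 20.120 − 16.450 = 3.670
ΔCt(pH 9) = 24.605 − 15.930 = 8.675
ΔΔCt = 8.675 − 3.670 = 5.005
Fold change = 2^(−5.005) = 0.0311

0.031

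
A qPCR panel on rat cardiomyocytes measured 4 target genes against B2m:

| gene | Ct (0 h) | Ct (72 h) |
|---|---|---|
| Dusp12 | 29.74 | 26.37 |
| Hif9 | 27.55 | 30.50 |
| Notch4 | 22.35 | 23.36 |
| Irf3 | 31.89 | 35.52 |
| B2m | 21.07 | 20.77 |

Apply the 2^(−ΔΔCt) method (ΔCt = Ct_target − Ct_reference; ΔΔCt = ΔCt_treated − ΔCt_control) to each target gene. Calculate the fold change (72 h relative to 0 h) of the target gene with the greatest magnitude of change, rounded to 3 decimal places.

Dusp12: ΔΔCt = (26.37−20.77) − (29.74−21.07) = 5.60 − 8.67 = -3.07; fold change = 2^3.07 = 8.398
Hif9: ΔΔCt = (30.50−20.77) − (27.55−21.07) = 9.73 − 6.48 = 3.25; fold change = 2^-3.25 = 0.105
Notch4: ΔΔCt = (23.36−20.77) − (22.35−21.07) = 2.59 − 1.28 = 1.31; fold change = 2^-1.31 = 0.403
Irf3: ΔΔCt = (35.52−20.77) − (31.89−21.07) = 14.75 − 10.82 = 3.93; fold change = 2^-3.93 = 0.066
Irf3 has the largest |ΔΔCt| = 3.93.

0.066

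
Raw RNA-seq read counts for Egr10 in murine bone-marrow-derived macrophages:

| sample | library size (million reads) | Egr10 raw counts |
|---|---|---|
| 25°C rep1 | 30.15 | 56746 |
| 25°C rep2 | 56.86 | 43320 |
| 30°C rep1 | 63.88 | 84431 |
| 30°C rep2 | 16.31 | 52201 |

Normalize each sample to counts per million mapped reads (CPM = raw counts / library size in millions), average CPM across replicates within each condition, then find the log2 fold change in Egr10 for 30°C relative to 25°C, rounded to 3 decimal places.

CPM(25°C rep1) = 56746 / 30.15 = 1882.1227
CPM(25°C rep2) = 43320 / 56.86 = 761.8713
CPM(30°C rep1) = 84431 / 63.88 = 1321.7126
CPM(30°C rep2) = 52201 / 16.31 = 3200.5518
mean CPM(25°C) = 1321.9970; mean CPM(30°C) = 2261.1322
Fold change = 2261.1322 / 1321.9970 = 1.71039
log2(1.71039) = 0.7743

0.774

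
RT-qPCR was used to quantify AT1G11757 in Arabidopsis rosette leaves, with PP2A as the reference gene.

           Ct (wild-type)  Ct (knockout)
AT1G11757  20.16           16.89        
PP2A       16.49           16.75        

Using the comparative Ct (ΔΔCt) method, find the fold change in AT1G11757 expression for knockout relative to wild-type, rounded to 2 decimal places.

11.55

ΔCt(wild-type) = 20.160 − 16.490 = 3.670
ΔCt(knockout) = 16.890 − 16.750 = 0.140
ΔΔCt = 0.140 − 3.670 = -3.530
Fold change = 2^(−(-3.530)) = 2^3.530 = 11.551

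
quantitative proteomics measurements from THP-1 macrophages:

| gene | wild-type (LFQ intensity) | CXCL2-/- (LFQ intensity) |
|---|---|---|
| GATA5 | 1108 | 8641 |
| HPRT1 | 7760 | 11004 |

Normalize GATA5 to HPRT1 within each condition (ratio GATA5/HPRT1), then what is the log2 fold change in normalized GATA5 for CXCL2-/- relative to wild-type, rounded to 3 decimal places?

GATA5/HPRT1 (wild-type) = 1108 / 7760 = 0.14278
GATA5/HPRT1 (CXCL2-/-) = 8641 / 11004 = 0.78526
Fold change = 0.78526 / 0.14278 = 5.4997
log2(5.4997) = 2.4593

2.459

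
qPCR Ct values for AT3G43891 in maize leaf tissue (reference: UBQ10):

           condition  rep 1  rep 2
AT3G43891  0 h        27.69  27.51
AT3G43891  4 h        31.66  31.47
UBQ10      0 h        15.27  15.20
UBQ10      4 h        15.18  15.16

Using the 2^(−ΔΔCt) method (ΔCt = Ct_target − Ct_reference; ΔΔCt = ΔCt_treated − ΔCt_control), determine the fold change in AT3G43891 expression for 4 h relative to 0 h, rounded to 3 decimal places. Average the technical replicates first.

Mean Ct: AT3G43891 0 h 27.600; AT3G43891 4 h 31.565; UBQ10 0 h 15.235; UBQ10 4 h 15.170
ΔCt(0 h) = 27.600 − 15.235 = 12.365
ΔCt(4 h) = 31.565 − 15.170 = 16.395
ΔΔCt = 16.395 − 12.365 = 4.030
Fold change = 2^(−4.030) = 0.0612

0.061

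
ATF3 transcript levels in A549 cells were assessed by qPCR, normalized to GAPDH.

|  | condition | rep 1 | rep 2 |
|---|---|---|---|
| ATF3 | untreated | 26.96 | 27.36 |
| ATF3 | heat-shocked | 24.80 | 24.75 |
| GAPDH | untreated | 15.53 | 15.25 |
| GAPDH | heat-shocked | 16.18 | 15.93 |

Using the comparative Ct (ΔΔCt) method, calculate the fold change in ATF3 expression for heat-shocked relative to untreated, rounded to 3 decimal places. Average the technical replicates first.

8.282

Mean Ct: ATF3 untreated 27.160; ATF3 heat-shocked 24.775; GAPDH untreated 15.390; GAPDH heat-shocked 16.055
ΔCt(untreated) = 27.160 − 15.390 = 11.770
ΔCt(heat-shocked) = 24.775 − 16.055 = 8.720
ΔΔCt = 8.720 − 11.770 = -3.050
Fold change = 2^(−(-3.050)) = 2^3.050 = 8.2821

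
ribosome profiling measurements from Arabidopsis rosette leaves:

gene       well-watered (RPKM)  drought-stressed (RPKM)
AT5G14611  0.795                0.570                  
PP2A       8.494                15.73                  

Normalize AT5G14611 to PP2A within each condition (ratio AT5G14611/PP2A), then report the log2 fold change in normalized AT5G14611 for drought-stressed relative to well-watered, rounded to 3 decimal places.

-1.369

AT5G14611/PP2A (well-watered) = 0.795 / 8.494 = 0.093595
AT5G14611/PP2A (drought-stressed) = 0.570 / 15.73 = 0.036236
Fold change = 0.036236 / 0.093595 = 0.3872
log2(0.3872) = -1.3690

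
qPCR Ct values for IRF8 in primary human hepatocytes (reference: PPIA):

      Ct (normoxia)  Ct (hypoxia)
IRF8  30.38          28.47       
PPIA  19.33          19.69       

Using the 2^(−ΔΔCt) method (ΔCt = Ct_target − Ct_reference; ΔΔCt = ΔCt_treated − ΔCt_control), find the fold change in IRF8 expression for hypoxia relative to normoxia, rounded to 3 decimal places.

4.823

ΔCt(normoxia) = 30.380 − 19.330 = 11.050
ΔCt(hypoxia) = 28.470 − 19.690 = 8.780
ΔΔCt = 8.780 − 11.050 = -2.270
Fold change = 2^(−(-2.270)) = 2^2.270 = 4.8232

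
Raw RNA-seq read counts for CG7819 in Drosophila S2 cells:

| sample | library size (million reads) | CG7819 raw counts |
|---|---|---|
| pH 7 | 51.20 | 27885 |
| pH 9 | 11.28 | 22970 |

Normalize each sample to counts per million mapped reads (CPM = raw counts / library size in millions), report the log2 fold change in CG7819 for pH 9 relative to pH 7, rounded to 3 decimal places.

1.903

CPM(pH 7) = 27885 / 51.20 = 544.6289
CPM(pH 9) = 22970 / 11.28 = 2036.3475
Fold change = 2036.3475 / 544.6289 = 3.73896
log2(3.73896) = 1.9026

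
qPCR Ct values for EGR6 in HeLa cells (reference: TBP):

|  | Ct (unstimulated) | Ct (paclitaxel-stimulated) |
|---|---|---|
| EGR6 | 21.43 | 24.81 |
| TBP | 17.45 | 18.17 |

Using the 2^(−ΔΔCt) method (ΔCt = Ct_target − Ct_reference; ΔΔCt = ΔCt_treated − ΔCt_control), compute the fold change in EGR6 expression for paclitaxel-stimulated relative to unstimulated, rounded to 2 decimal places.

0.16

ΔCt(unstimulated) = 21.430 − 17.450 = 3.980
ΔCt(paclitaxel-stimulated) = 24.810 − 18.170 = 6.640
ΔΔCt = 6.640 − 3.980 = 2.660
Fold change = 2^(−2.660) = 0.158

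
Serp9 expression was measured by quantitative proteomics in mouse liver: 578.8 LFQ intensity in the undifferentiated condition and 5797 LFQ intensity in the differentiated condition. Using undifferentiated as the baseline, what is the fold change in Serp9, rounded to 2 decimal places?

10.02

Fold change = 5797 / 578.8 = 10.016
Serp9 is upregulated.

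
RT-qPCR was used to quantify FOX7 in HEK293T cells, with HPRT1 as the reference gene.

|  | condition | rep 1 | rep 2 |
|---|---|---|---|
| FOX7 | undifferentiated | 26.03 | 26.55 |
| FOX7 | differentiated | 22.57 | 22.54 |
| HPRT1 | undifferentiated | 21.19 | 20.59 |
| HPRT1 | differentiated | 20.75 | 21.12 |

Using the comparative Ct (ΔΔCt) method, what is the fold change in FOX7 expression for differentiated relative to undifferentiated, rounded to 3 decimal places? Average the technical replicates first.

Mean Ct: FOX7 undifferentiated 26.290; FOX7 differentiated 22.555; HPRT1 undifferentiated 20.890; HPRT1 differentiated 20.935
ΔCt(undifferentiated) = 26.290 − 20.890 = 5.400
ΔCt(differentiated) = 22.555 − 20.935 = 1.620
ΔΔCt = 1.620 − 5.400 = -3.780
Fold change = 2^(−(-3.780)) = 2^3.780 = 13.7370

13.737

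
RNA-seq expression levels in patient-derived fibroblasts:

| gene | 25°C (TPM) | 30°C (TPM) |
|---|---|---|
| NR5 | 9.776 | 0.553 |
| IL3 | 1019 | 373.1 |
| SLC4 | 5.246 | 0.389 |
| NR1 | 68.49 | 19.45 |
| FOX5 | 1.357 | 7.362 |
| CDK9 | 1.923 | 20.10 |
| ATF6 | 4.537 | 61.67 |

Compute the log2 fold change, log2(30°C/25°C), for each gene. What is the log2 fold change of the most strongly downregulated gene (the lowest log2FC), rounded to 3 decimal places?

log2(0.553/9.776) = -4.144  (NR5)
log2(373.1/1019) = -1.450  (IL3)
log2(0.389/5.246) = -3.753  (SLC4)
log2(19.45/68.49) = -1.816  (NR1)
log2(7.362/1.357) = 2.440  (FOX5)
log2(20.10/1.923) = 3.386  (CDK9)
log2(61.67/4.537) = 3.765  (ATF6)
NR5 is most strongly downregulated.

-4.144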